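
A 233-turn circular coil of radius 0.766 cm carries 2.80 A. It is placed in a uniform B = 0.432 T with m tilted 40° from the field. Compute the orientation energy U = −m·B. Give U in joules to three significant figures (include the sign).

U ≈ -0.0398 J

m = NIA = NIπa² = 233·(2.80)·π·(0.00766)² = 0.1203 A·m².
U = −m·B = −mB cosθ.
U = −(0.1203)(0.432)·cos40° = -0.03981 J.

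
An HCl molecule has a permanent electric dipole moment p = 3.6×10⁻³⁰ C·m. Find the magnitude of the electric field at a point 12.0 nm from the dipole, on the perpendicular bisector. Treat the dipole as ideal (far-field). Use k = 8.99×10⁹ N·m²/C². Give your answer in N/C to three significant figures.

On the perpendicular bisector E = kp/r³ (half the axial value at the same distance).
E = (8.99×10⁹)(3.60×10⁻³⁰) / (1.20×10⁻⁸)³ = 1.873×10⁴ N/C.

E ≈ 1.87×10⁴ N/C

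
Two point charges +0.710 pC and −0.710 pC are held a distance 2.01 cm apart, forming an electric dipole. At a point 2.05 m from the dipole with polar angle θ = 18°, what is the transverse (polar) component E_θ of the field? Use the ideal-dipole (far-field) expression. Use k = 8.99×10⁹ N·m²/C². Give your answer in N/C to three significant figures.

E_θ ≈ 4.60×10⁻⁶ N/C

Dipole moment p = qd = (7.10×10⁻¹³ C)(0.0201 m) = 1.427×10⁻¹⁴ C·m.
For a dipole, E_θ = (kp sinθ)/r³.
kp/r³ = (8.99×10⁹)(1.427×10⁻¹⁴)/(2.05)³ = 1.489×10⁻⁵ N/C.
E_θ = 1.489×10⁻⁵·sin18° = 4.602×10⁻⁶ N/C.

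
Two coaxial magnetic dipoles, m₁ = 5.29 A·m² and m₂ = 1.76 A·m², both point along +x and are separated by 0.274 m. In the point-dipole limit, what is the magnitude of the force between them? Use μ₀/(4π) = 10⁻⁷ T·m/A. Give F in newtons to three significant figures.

On-axis B of dipole 1: B = (μ₀/4π)·2m₁/r³. Force on dipole 2: F = m₂·dB/dr.
dB/dr = −(μ₀/4π)·6m₁/r⁴, so |F| = (μ₀/4π)·6m₁m₂/r⁴.
F = 6(10⁻⁷)(5.29)(1.76)/(0.274)⁴ = 9.911×10⁻⁴ N.

F ≈ 9.91×10⁻⁴ N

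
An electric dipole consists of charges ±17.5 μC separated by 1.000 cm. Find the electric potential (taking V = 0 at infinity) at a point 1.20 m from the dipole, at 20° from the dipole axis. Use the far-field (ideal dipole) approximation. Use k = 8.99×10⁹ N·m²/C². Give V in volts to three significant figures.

V ≈ 1030 V

Dipole moment p = qd = (1.75×10⁻⁵ C)(0.0100 m) = 1.75×10⁻⁷ C·m.
The dipole potential is V = kp cosθ / r².
V = (8.99×10⁹)(1.75×10⁻⁷)·cos20° / (1.20)² = 1027 V.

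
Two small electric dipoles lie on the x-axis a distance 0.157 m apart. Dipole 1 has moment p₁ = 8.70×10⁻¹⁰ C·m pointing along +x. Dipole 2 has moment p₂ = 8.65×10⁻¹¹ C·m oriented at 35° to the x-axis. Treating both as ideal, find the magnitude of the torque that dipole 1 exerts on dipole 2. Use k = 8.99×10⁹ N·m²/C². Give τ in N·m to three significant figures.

The second dipole sits on the axis of the first, so the field there is axial: E₁ = 2kp₁/r³ along +x.
E₁ = 2(8.99×10⁹)(8.70×10⁻¹⁰)/(0.157)³ = 4042 N/C.
Torque on the second dipole: τ = p₂ E₁ sinθ.
τ = (8.65×10⁻¹¹)(4042)·sin35° = 2.005×10⁻⁷ N·m.

τ ≈ 2.01×10⁻⁷ N·m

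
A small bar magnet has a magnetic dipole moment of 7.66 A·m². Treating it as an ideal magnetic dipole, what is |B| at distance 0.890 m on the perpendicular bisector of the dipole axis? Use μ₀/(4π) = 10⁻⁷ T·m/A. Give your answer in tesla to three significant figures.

B ≈ 1.09×10⁻⁶ T

In the equatorial plane B = (μ₀/4π)·m/r³ (half the axial value).
B = (10⁻⁷)·(7.66) / (0.890)³ = 1.087×10⁻⁶ T.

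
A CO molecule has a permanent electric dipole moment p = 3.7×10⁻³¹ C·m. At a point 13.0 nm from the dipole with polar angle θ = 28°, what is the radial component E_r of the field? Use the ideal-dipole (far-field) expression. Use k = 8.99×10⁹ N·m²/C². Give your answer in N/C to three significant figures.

E_r ≈ 2670 N/C

For a dipole, E_r = (2kp cosθ)/r³.
kp/r³ = (8.99×10⁹)(3.70×10⁻³¹)/(1.30×10⁻⁸)³ = 1514 N/C.
E_r = 2·1514·cos28° = 2674 N/C.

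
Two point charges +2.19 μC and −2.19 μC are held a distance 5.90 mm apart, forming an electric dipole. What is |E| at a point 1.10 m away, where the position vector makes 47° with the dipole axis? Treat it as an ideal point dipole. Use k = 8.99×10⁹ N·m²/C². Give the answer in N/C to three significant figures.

Dipole moment p = qd = (2.19×10⁻⁶ C)(0.00590 m) = 1.292×10⁻⁸ C·m.
At angle θ the dipole field magnitude is E = (kp/r³)·√(1 + 3cos²θ).
kp/r³ = (8.99×10⁹)(1.292×10⁻⁸) / (1.10)³ = 87.27 N/C.
√(1 + 3cos²47°) = √(1 + 3·0.4651) = √2.3954 ≈ 1.5477.
E ≈ 87.27 × 1.548 = 135.1 N/C.

E ≈ 135 N/C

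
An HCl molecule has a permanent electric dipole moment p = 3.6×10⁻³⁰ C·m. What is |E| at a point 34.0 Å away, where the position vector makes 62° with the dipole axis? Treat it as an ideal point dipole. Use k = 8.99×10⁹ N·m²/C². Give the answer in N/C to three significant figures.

At angle θ the dipole field magnitude is E = (kp/r³)·√(1 + 3cos²θ).
kp/r³ = (8.99×10⁹)(3.60×10⁻³⁰) / (3.40×10⁻⁹)³ = 8.234×10⁵ N/C.
√(1 + 3cos²62°) = √(1 + 3·0.2204) = √1.6612 ≈ 1.2889.
E ≈ 8.234×10⁵ × 1.289 = 1.061×10⁶ N/C.

E ≈ 1.06×10⁶ N/C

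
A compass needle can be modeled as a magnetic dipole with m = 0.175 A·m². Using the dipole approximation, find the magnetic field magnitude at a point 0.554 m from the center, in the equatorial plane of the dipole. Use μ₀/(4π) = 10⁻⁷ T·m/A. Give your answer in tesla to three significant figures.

B ≈ 1.03×10⁻⁷ T

In the equatorial plane B = (μ₀/4π)·m/r³ (half the axial value).
B = (10⁻⁷)·(0.175) / (0.554)³ = 1.029×10⁻⁷ T.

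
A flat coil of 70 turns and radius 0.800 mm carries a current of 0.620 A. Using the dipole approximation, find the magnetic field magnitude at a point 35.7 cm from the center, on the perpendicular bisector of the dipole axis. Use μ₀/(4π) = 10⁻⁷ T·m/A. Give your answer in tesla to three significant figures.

B ≈ 1.92×10⁻¹⁰ T

m = NIA = NIπa² = 70·(0.620)·π·(8.00×10⁻⁴)² = 8.726×10⁻⁵ A·m².
In the equatorial plane B = (μ₀/4π)·m/r³ (half the axial value).
B = (10⁻⁷)·(8.726×10⁻⁵) / (0.357)³ = 1.918×10⁻¹⁰ T.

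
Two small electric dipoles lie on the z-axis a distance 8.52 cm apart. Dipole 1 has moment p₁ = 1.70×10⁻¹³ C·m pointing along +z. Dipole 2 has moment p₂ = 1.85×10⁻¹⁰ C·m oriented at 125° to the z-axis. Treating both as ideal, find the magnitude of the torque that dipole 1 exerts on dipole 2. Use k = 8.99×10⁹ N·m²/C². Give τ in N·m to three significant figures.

The second dipole sits on the axis of the first, so the field there is axial: E₁ = 2kp₁/r³ along +z.
E₁ = 2(8.99×10⁹)(1.70×10⁻¹³)/(0.0852)³ = 4.942 N/C.
Torque on the second dipole: τ = p₂ E₁ sinθ.
τ = (1.85×10⁻¹⁰)(4.942)·sin125° = 7.490×10⁻¹⁰ N·m.

τ ≈ 7.49×10⁻¹⁰ N·m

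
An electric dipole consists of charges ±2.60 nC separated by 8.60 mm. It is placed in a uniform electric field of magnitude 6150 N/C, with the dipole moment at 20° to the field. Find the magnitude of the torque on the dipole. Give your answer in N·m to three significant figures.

τ ≈ 4.70×10⁻⁸ N·m

Dipole moment p = qd = (2.60×10⁻⁹ C)(0.00860 m) = 2.236×10⁻¹¹ C·m.
Torque on an electric dipole: τ = pE sinθ.
τ = (2.236×10⁻¹¹)(6150)·sin20° = 4.703×10⁻⁸ N·m.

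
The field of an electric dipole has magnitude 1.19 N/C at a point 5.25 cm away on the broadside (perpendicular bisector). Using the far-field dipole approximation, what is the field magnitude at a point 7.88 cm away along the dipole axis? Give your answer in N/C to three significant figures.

Dipole fields scale as 1/r³ in the far field.
The axial field is twice the equatorial field at the same r, so the geometry factor is 2/1.
E₂ = E₁ · (2/1) · (r₁/r₂)³ = 1.19 · 2 · (5.25/7.88)³.
(r₁/r₂)³ = (0.6662)³ = 0.2957.
E₂ ≈ 0.7038 N/C.

E ≈ 0.704 N/C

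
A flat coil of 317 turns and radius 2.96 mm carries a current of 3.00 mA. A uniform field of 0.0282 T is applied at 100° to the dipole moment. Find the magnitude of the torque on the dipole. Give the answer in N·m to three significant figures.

m = NIA = NIπa² = 317·(0.00300)·π·(0.00296)² = 2.618×10⁻⁵ A·m².
Torque on a magnetic dipole: τ = mB sinθ.
τ = (2.618×10⁻⁵)(0.0282)·sin100° = 7.271×10⁻⁷ N·m.

τ ≈ 7.27×10⁻⁷ N·m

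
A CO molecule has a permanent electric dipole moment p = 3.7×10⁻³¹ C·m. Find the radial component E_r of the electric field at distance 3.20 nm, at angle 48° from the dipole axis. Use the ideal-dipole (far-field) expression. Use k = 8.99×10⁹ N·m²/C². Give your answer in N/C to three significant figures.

E_r ≈ 1.36×10⁵ N/C

For a dipole, E_r = (2kp cosθ)/r³.
kp/r³ = (8.99×10⁹)(3.70×10⁻³¹)/(3.20×10⁻⁹)³ = 1.015×10⁵ N/C.
E_r = 2·1.015×10⁵·cos48° = 1.358×10⁵ N/C.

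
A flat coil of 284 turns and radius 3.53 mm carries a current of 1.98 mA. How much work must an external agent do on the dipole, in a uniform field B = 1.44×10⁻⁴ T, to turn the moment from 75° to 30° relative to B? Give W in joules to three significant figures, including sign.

W ≈ -1.92×10⁻⁹ J

m = NIA = NIπa² = 284·(0.00198)·π·(0.00353)² = 2.201×10⁻⁵ A·m².
W_ext = ΔU = −mB cosθ₂ + mB cosθ₁ = mB(cosθ₁ − cosθ₂).
W = (2.201×10⁻⁵)(1.44×10⁻⁴)·(cos75° − cos30°) = (3.169×10⁻⁹)·(-0.6072) = -1.925×10⁻⁹ J.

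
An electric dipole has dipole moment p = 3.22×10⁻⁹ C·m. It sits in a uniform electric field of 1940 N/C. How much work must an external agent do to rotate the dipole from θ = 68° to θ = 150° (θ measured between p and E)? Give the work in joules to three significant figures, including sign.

W_ext = ΔU = U(θ₂) − U(θ₁) = −pE cosθ₂ − (−pE cosθ₁) = pE(cosθ₁ − cosθ₂).
W = (3.22×10⁻⁹)(1940)·(cos68° − cos150°) = (6.247×10⁻⁶)·(+1.2406) = 7.750×10⁻⁶ J.

W ≈ 7.75×10⁻⁶ J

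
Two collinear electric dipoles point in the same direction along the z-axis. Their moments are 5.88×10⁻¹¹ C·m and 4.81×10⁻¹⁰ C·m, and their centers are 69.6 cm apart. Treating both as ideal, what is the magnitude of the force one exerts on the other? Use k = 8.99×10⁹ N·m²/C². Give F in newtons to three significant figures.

F ≈ 6.50×10⁻⁹ N

On-axis field of dipole 1 at distance r: E = 2kp₁/r³. Force on dipole 2 is F = p₂·dE/dr (gradient along axis).
dE/dr = −6kp₁/r⁴, so |F| = 6kp₁p₂/r⁴ (attractive for aligned moments).
F = 6(8.99×10⁹)(5.88×10⁻¹¹)(4.81×10⁻¹⁰)/(0.696)⁴ = 6.501×10⁻⁹ N.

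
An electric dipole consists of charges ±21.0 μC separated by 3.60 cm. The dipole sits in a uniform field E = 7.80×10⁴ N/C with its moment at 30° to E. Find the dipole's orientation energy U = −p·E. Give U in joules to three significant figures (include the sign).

U ≈ -0.0511 J

Dipole moment p = qd = (2.10×10⁻⁵ C)(0.0360 m) = 7.56×10⁻⁷ C·m.
U = −p·E = −pE cosθ.
U = −(7.56×10⁻⁷)(7.80×10⁴)·cos30° = -0.05107 J.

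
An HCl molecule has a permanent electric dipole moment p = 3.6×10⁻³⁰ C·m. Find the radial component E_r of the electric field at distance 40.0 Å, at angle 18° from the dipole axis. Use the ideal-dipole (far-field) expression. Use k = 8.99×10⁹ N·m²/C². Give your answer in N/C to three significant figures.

E_r ≈ 9.62×10⁵ N/C

For a dipole, E_r = (2kp cosθ)/r³.
kp/r³ = (8.99×10⁹)(3.60×10⁻³⁰)/(4.00×10⁻⁹)³ = 5.057×10⁵ N/C.
E_r = 2·5.057×10⁵·cos18° = 9.619×10⁵ N/C.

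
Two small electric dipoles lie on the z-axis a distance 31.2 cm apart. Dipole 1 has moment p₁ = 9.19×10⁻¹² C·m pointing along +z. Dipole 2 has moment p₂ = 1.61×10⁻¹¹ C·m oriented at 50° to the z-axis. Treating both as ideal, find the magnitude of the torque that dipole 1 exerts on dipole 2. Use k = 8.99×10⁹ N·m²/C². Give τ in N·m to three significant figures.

τ ≈ 6.71×10⁻¹¹ N·m

The second dipole sits on the axis of the first, so the field there is axial: E₁ = 2kp₁/r³ along +z.
E₁ = 2(8.99×10⁹)(9.19×10⁻¹²)/(0.312)³ = 5.441 N/C.
Torque on the second dipole: τ = p₂ E₁ sinθ.
τ = (1.61×10⁻¹¹)(5.441)·sin50° = 6.710×10⁻¹¹ N·m.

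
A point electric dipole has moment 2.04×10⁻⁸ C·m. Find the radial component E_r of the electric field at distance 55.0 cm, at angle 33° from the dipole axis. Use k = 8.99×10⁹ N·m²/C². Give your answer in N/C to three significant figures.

E_r ≈ 1850 N/C

For a dipole, E_r = (2kp cosθ)/r³.
kp/r³ = (8.99×10⁹)(2.04×10⁻⁸)/(0.550)³ = 1102 N/C.
E_r = 2·1102·cos33° = 1849 N/C.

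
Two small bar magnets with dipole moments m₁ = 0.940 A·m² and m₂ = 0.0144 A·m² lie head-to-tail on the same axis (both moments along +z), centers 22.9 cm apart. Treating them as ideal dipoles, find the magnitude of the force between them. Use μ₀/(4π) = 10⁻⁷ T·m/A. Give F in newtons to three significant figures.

On-axis B of dipole 1: B = (μ₀/4π)·2m₁/r³. Force on dipole 2: F = m₂·dB/dr.
dB/dr = −(μ₀/4π)·6m₁/r⁴, so |F| = (μ₀/4π)·6m₁m₂/r⁴.
F = 6(10⁻⁷)(0.940)(0.0144)/(0.229)⁴ = 2.953×10⁻⁶ N.

F ≈ 2.95×10⁻⁶ N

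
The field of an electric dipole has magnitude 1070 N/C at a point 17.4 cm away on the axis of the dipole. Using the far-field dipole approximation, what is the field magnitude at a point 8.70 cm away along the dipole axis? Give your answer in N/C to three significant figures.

Dipole fields scale as 1/r³ in the far field; the geometry is the same at both points.
E₂ = E₁ · (r₁/r₂)³ = 1070 · (17.4/8.70)³.
(r₁/r₂)³ = (2)³ = 8.
E₂ ≈ 8560 N/C.

E ≈ 8560 N/C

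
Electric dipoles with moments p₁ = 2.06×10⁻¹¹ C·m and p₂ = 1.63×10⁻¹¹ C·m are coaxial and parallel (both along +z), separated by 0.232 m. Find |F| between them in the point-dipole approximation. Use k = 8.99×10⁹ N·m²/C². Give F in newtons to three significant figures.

On-axis field of dipole 1 at distance r: E = 2kp₁/r³. Force on dipole 2 is F = p₂·dE/dr (gradient along axis).
dE/dr = −6kp₁/r⁴, so |F| = 6kp₁p₂/r⁴ (attractive for aligned moments).
F = 6(8.99×10⁹)(2.06×10⁻¹¹)(1.63×10⁻¹¹)/(0.232)⁴ = 6.252×10⁻⁹ N.

F ≈ 6.25×10⁻⁹ N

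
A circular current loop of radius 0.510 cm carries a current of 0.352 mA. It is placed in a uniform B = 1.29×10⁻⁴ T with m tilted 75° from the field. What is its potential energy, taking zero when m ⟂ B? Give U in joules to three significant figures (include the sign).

Magnetic moment m = IA = Iπa² = (3.52×10⁻⁴)·π·(0.00510)² = 2.876×10⁻⁸ A·m².
U = −m·B = −mB cosθ.
U = −(2.876×10⁻⁸)(1.29×10⁻⁴)·cos75° = -9.602×10⁻¹³ J.

U ≈ -9.60×10⁻¹³ J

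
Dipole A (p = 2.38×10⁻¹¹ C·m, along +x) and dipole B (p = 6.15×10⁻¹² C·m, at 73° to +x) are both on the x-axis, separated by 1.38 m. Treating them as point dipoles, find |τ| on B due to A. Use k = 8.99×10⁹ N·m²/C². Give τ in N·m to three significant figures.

The second dipole sits on the axis of the first, so the field there is axial: E₁ = 2kp₁/r³ along +x.
E₁ = 2(8.99×10⁹)(2.38×10⁻¹¹)/(1.38)³ = 0.1628 N/C.
Torque on the second dipole: τ = p₂ E₁ sinθ.
τ = (6.15×10⁻¹²)(0.1628)·sin73° = 9.576×10⁻¹³ N·m.

τ ≈ 9.58×10⁻¹³ N·m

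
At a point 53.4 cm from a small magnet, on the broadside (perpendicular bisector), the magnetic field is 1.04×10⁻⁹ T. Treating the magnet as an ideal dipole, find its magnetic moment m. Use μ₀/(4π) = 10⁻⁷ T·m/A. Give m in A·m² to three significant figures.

m ≈ 0.00158 A·m²

In the equatorial plane B = (μ₀/4π)·m/r³, so m = Br³·4π/(μ₀).
m = (1.04×10⁻⁹)·(0.534)³ / (10⁻⁷) = 0.001584 A·m².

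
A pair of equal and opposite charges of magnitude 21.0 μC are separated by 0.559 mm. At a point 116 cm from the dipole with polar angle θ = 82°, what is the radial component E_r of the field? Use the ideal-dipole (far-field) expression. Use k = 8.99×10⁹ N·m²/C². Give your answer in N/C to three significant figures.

Dipole moment p = qd = (2.10×10⁻⁵ C)(5.59×10⁻⁴ m) = 1.174×10⁻⁸ C·m.
For a dipole, E_r = (2kp cosθ)/r³.
kp/r³ = (8.99×10⁹)(1.174×10⁻⁸)/(1.16)³ = 67.62 N/C.
E_r = 2·67.62·cos82° = 18.82 N/C.

E_r ≈ 18.8 N/C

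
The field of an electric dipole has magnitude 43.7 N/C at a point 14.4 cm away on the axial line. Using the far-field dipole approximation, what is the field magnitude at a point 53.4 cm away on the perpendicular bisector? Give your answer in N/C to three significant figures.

Dipole fields scale as 1/r³ in the far field.
The axial field is twice the equatorial field at the same r, so the geometry factor is 1/2.
E₂ = E₁ · (1/2) · (r₁/r₂)³ = 43.7 · 0.5 · (14.4/53.4)³.
(r₁/r₂)³ = (0.2697)³ = 0.01961.
E₂ ≈ 0.4285 N/C.

E ≈ 0.428 N/C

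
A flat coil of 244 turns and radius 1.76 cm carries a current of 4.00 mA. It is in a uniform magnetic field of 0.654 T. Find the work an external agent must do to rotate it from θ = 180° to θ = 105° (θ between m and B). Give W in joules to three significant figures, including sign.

W ≈ -4.60×10⁻⁴ J

m = NIA = NIπa² = 244·(0.00400)·π·(0.0176)² = 9.498×10⁻⁴ A·m².
W_ext = ΔU = −mB cosθ₂ + mB cosθ₁ = mB(cosθ₁ − cosθ₂).
W = (9.498×10⁻⁴)(0.654)·(cos180° − cos105°) = (6.212×10⁻⁴)·(-0.7412) = -4.604×10⁻⁴ J.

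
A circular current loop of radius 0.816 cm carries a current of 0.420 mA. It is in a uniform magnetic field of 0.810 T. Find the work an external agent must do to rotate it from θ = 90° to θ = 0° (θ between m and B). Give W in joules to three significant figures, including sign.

W ≈ -7.12×10⁻⁸ J

Magnetic moment m = IA = Iπa² = (4.20×10⁻⁴)·π·(0.00816)² = 8.786×10⁻⁸ A·m².
W_ext = ΔU = −mB cosθ₂ + mB cosθ₁ = mB(cosθ₁ − cosθ₂).
W = (8.786×10⁻⁸)(0.810)·(cos90° − cos0°) = (7.117×10⁻⁸)·(-1.0000) = -7.117×10⁻⁸ J.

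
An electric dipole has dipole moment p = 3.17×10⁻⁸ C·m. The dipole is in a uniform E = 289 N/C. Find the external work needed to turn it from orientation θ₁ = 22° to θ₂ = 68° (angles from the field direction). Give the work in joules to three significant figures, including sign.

W_ext = ΔU = U(θ₂) − U(θ₁) = −pE cosθ₂ − (−pE cosθ₁) = pE(cosθ₁ − cosθ₂).
W = (3.17×10⁻⁸)(289)·(cos22° − cos68°) = (9.161×10⁻⁶)·(+0.5526) = 5.062×10⁻⁶ J.

W ≈ 5.06×10⁻⁶ J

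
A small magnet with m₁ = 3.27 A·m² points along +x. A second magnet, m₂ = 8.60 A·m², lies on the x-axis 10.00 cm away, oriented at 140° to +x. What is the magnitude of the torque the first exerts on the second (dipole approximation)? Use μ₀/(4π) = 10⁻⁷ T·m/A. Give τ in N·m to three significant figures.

Dipole B is on the axis of dipole A, so B₁ there is axial: B₁ = (μ₀/4π)·2m₁/r³ along +x.
B₁ = 2(10⁻⁷)(3.27)/(0.100)³ = 6.540×10⁻⁴ T.
τ = m₂ B₁ sinθ.
τ = (8.60)(6.540×10⁻⁴)·sin140° = 0.003615 N·m.

τ ≈ 0.00362 N·m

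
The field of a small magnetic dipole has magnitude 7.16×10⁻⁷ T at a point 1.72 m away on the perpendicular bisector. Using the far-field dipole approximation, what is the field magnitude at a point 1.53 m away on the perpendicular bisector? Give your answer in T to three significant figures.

Dipole fields scale as 1/r³ in the far field; the geometry is the same at both points.
B₂ = B₁ · (r₁/r₂)³ = 7.16×10⁻⁷ · (1.72/1.53)³.
(r₁/r₂)³ = (1.124)³ = 1.421.
B₂ ≈ 1.017×10⁻⁶ T.

B ≈ 1.02×10⁻⁶ T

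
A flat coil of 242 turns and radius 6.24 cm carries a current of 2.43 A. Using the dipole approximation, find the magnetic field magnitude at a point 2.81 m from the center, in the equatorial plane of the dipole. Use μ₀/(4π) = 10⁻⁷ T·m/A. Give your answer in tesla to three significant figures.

B ≈ 3.24×10⁻⁸ T

m = NIA = NIπa² = 242·(2.43)·π·(0.0624)² = 7.194 A·m².
In the equatorial plane B = (μ₀/4π)·m/r³ (half the axial value).
B = (10⁻⁷)·(7.194) / (2.81)³ = 3.242×10⁻⁸ T.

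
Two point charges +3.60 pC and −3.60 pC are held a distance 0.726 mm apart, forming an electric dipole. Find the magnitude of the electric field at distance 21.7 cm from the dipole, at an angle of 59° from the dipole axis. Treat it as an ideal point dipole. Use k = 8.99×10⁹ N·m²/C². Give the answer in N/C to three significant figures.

E ≈ 0.00308 N/C

Dipole moment p = qd = (3.60×10⁻¹² C)(7.26×10⁻⁴ m) = 2.614×10⁻¹⁵ C·m.
At angle θ the dipole field magnitude is E = (kp/r³)·√(1 + 3cos²θ).
kp/r³ = (8.99×10⁹)(2.614×10⁻¹⁵) / (0.217)³ = 0.002300 N/C.
√(1 + 3cos²59°) = √(1 + 3·0.2653) = √1.7958 ≈ 1.3401.
E ≈ 0.002300 × 1.340 = 0.003082 N/C.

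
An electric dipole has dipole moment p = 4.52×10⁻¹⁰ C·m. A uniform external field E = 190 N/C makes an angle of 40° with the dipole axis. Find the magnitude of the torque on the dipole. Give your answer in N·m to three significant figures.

Torque on an electric dipole: τ = pE sinθ.
τ = (4.52×10⁻¹⁰)(190)·sin40° = 5.520×10⁻⁸ N·m.

τ ≈ 5.52×10⁻⁸ N·m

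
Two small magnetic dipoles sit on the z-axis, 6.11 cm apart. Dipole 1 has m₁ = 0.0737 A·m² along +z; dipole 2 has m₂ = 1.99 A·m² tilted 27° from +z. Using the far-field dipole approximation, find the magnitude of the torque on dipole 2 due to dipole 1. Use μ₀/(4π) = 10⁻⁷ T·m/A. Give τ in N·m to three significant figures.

Dipole B is on the axis of dipole A, so B₁ there is axial: B₁ = (μ₀/4π)·2m₁/r³ along +z.
B₁ = 2(10⁻⁷)(0.0737)/(0.0611)³ = 6.462×10⁻⁵ T.
τ = m₂ B₁ sinθ.
τ = (1.99)(6.462×10⁻⁵)·sin27° = 5.838×10⁻⁵ N·m.

τ ≈ 5.84×10⁻⁵ N·m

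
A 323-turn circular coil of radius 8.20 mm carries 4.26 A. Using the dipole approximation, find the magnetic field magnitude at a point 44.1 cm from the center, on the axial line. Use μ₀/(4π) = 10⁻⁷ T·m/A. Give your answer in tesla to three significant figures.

B ≈ 6.78×10⁻⁷ T

m = NIA = NIπa² = 323·(4.26)·π·(0.00820)² = 0.2907 A·m².
On axis B = (μ₀/4π)·2m/r³.
B = 2·(10⁻⁷)·(0.2907) / (0.441)³ = 6.779×10⁻⁷ T.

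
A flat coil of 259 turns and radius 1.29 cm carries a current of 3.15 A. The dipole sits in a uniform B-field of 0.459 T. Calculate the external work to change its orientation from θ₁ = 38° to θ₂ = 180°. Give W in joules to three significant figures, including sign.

m = NIA = NIπa² = 259·(3.15)·π·(0.0129)² = 0.4265 A·m².
W_ext = ΔU = −mB cosθ₂ + mB cosθ₁ = mB(cosθ₁ − cosθ₂).
W = (0.4265)(0.459)·(cos38° − cos180°) = (0.1958)·(+1.7880) = 0.3500 J.

W ≈ 0.350 J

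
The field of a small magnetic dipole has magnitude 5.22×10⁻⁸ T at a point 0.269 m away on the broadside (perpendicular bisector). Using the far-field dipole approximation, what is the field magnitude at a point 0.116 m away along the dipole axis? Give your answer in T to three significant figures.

Dipole fields scale as 1/r³ in the far field.
The axial field is twice the equatorial field at the same r, so the geometry factor is 2/1.
B₂ = B₁ · (2/1) · (r₁/r₂)³ = 5.22×10⁻⁸ · 2 · (0.269/0.116)³.
(r₁/r₂)³ = (2.319)³ = 12.47.
B₂ ≈ 1.302×10⁻⁶ T.

B ≈ 1.30×10⁻⁶ T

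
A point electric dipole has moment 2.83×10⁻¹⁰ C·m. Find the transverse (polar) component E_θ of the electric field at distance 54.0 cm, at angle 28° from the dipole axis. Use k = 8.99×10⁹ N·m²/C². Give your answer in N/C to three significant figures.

For a dipole, E_θ = (kp sinθ)/r³.
kp/r³ = (8.99×10⁹)(2.83×10⁻¹⁰)/(0.540)³ = 16.16 N/C.
E_θ = 16.16·sin28° = 7.585 N/C.

E_θ ≈ 7.59 N/C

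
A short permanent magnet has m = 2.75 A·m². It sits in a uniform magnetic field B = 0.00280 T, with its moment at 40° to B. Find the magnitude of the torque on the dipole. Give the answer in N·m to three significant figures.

τ ≈ 0.00495 N·m

Torque on a magnetic dipole: τ = mB sinθ.
τ = (2.75)(0.00280)·sin40° = 0.004949 N·m.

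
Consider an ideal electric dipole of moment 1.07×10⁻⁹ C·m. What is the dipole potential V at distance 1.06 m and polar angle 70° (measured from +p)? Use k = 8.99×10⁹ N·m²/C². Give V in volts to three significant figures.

V ≈ 2.93 V

The dipole potential is V = kp cosθ / r².
V = (8.99×10⁹)(1.07×10⁻⁹)·cos70° / (1.06)² = 2.928 V.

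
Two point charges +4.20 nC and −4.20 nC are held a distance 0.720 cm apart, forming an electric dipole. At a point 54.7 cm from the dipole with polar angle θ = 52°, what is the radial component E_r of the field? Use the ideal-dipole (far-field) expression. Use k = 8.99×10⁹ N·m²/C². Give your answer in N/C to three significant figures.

Dipole moment p = qd = (4.20×10⁻⁹ C)(0.00720 m) = 3.024×10⁻¹¹ C·m.
For a dipole, E_r = (2kp cosθ)/r³.
kp/r³ = (8.99×10⁹)(3.024×10⁻¹¹)/(0.547)³ = 1.661 N/C.
E_r = 2·1.661·cos52° = 2.045 N/C.

E_r ≈ 2.05 N/C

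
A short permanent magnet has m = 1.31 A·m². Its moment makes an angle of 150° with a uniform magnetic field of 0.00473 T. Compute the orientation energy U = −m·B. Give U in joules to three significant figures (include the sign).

U ≈ 0.00537 J

U = −m·B = −mB cosθ.
U = −(1.31)(0.00473)·cos150° = 0.005366 J.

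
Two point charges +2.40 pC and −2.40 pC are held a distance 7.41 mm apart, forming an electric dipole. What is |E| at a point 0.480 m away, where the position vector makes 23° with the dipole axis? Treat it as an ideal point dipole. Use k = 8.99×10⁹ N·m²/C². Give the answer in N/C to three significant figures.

Dipole moment p = qd = (2.40×10⁻¹² C)(0.00741 m) = 1.778×10⁻¹⁴ C·m.
At angle θ the dipole field magnitude is E = (kp/r³)·√(1 + 3cos²θ).
kp/r³ = (8.99×10⁹)(1.778×10⁻¹⁴) / (0.480)³ = 0.001445 N/C.
√(1 + 3cos²23°) = √(1 + 3·0.8473) = √3.5420 ≈ 1.8820.
E ≈ 0.001445 × 1.882 = 0.002720 N/C.

E ≈ 0.00272 N/C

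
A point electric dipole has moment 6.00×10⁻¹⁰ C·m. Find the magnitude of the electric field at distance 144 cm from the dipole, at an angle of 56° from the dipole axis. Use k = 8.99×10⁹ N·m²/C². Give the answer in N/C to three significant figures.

At angle θ the dipole field magnitude is E = (kp/r³)·√(1 + 3cos²θ).
kp/r³ = (8.99×10⁹)(6.00×10⁻¹⁰) / (1.44)³ = 1.806 N/C.
√(1 + 3cos²56°) = √(1 + 3·0.3127) = √1.9381 ≈ 1.3922.
E ≈ 1.806 × 1.392 = 2.515 N/C.

E ≈ 2.51 N/C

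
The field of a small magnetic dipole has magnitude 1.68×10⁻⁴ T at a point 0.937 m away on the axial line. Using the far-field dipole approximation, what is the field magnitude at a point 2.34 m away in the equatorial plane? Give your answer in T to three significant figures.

B ≈ 5.39×10⁻⁶ T

Dipole fields scale as 1/r³ in the far field.
The axial field is twice the equatorial field at the same r, so the geometry factor is 1/2.
B₂ = B₁ · (1/2) · (r₁/r₂)³ = 1.68×10⁻⁴ · 0.5 · (0.937/2.34)³.
(r₁/r₂)³ = (0.4004)³ = 0.06421.
B₂ ≈ 5.393×10⁻⁶ T.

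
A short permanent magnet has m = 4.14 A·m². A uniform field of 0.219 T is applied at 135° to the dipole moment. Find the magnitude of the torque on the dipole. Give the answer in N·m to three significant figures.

Torque on a magnetic dipole: τ = mB sinθ.
τ = (4.14)(0.219)·sin135° = 0.6411 N·m.

τ ≈ 0.641 N·m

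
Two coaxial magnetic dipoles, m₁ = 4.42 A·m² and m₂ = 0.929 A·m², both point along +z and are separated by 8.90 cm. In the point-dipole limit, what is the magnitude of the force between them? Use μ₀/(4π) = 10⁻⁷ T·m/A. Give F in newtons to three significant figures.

F ≈ 0.0393 N

On-axis B of dipole 1: B = (μ₀/4π)·2m₁/r³. Force on dipole 2: F = m₂·dB/dr.
dB/dr = −(μ₀/4π)·6m₁/r⁴, so |F| = (μ₀/4π)·6m₁m₂/r⁴.
F = 6(10⁻⁷)(4.42)(0.929)/(0.0890)⁴ = 0.03927 N.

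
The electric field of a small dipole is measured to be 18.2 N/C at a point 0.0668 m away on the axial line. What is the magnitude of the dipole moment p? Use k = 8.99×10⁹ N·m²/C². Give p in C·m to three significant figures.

On axis E = 2kp/r³, so p = Er³/(2k).
p = (18.2)·(0.0668)³ / (2·8.99×10⁹) = 3.017×10⁻¹³ C·m.

p ≈ 3.02×10⁻¹³ C·m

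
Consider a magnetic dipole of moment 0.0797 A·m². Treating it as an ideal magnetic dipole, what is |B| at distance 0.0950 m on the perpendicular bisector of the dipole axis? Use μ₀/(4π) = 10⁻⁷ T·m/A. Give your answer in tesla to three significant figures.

B ≈ 9.30×10⁻⁶ T

In the equatorial plane B = (μ₀/4π)·m/r³ (half the axial value).
B = (10⁻⁷)·(0.0797) / (0.0950)³ = 9.296×10⁻⁶ T.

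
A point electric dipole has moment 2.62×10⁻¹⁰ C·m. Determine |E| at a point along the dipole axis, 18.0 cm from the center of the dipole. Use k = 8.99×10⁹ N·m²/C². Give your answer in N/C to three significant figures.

E ≈ 808 N/C

On the dipole axis E = 2kp/r³.
E = 2·(8.99×10⁹)(2.62×10⁻¹⁰) / (0.180)³ = 807.7 N/C.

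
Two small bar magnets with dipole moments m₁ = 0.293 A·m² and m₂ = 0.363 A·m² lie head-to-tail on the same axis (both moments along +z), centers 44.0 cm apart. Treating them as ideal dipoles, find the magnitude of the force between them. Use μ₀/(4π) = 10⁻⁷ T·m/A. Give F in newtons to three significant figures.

F ≈ 1.70×10⁻⁶ N

On-axis B of dipole 1: B = (μ₀/4π)·2m₁/r³. Force on dipole 2: F = m₂·dB/dr.
dB/dr = −(μ₀/4π)·6m₁/r⁴, so |F| = (μ₀/4π)·6m₁m₂/r⁴.
F = 6(10⁻⁷)(0.293)(0.363)/(0.440)⁴ = 1.703×10⁻⁶ N.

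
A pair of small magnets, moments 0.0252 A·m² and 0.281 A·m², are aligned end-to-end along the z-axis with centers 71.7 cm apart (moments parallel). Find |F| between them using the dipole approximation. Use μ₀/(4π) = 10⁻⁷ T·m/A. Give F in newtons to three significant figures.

F ≈ 1.61×10⁻⁸ N

On-axis B of dipole 1: B = (μ₀/4π)·2m₁/r³. Force on dipole 2: F = m₂·dB/dr.
dB/dr = −(μ₀/4π)·6m₁/r⁴, so |F| = (μ₀/4π)·6m₁m₂/r⁴.
F = 6(10⁻⁷)(0.0252)(0.281)/(0.717)⁴ = 1.608×10⁻⁸ N.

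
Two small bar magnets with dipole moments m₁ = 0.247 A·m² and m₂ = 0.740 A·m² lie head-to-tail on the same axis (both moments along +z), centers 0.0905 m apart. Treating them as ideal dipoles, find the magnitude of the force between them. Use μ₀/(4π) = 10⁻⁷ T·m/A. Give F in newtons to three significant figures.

On-axis B of dipole 1: B = (μ₀/4π)·2m₁/r³. Force on dipole 2: F = m₂·dB/dr.
dB/dr = −(μ₀/4π)·6m₁/r⁴, so |F| = (μ₀/4π)·6m₁m₂/r⁴.
F = 6(10⁻⁷)(0.247)(0.740)/(0.0905)⁴ = 0.001635 N.

F ≈ 0.00163 N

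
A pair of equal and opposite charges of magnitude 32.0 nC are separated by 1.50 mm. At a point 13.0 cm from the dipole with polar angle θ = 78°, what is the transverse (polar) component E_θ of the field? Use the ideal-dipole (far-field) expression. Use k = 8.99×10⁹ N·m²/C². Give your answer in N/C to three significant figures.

E_θ ≈ 192 N/C

Dipole moment p = qd = (3.20×10⁻⁸ C)(0.00150 m) = 4.80×10⁻¹¹ C·m.
For a dipole, E_θ = (kp sinθ)/r³.
kp/r³ = (8.99×10⁹)(4.80×10⁻¹¹)/(0.130)³ = 196.4 N/C.
E_θ = 196.4·sin78° = 192.1 N/C.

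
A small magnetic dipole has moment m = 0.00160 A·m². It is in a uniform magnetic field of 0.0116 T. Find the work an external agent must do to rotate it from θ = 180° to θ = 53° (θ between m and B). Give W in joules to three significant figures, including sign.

W ≈ -2.97×10⁻⁵ J

W_ext = ΔU = −mB cosθ₂ + mB cosθ₁ = mB(cosθ₁ − cosθ₂).
W = (0.00160)(0.0116)·(cos180° − cos53°) = (1.856×10⁻⁵)·(-1.6018) = -2.973×10⁻⁵ J.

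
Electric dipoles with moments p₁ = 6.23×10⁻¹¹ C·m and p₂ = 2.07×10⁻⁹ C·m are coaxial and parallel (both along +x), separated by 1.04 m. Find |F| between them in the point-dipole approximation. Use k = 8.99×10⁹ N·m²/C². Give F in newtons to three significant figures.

On-axis field of dipole 1 at distance r: E = 2kp₁/r³. Force on dipole 2 is F = p₂·dE/dr (gradient along axis).
dE/dr = −6kp₁/r⁴, so |F| = 6kp₁p₂/r⁴ (attractive for aligned moments).
F = 6(8.99×10⁹)(6.23×10⁻¹¹)(2.07×10⁻⁹)/(1.04)⁴ = 5.946×10⁻⁹ N.

F ≈ 5.95×10⁻⁹ N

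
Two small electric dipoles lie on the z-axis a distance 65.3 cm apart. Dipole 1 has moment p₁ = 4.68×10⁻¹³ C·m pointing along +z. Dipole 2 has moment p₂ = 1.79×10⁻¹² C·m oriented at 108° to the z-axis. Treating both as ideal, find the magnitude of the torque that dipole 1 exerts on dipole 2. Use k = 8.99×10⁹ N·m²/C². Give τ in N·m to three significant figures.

The second dipole sits on the axis of the first, so the field there is axial: E₁ = 2kp₁/r³ along +z.
E₁ = 2(8.99×10⁹)(4.68×10⁻¹³)/(0.653)³ = 0.03022 N/C.
Torque on the second dipole: τ = p₂ E₁ sinθ.
τ = (1.79×10⁻¹²)(0.03022)·sin108° = 5.145×10⁻¹⁴ N·m.

τ ≈ 5.14×10⁻¹⁴ N·m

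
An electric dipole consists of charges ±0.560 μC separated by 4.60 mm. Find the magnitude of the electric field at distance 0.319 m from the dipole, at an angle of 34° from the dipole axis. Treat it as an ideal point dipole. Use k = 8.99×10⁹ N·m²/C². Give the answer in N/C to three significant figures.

Dipole moment p = qd = (5.60×10⁻⁷ C)(0.00460 m) = 2.576×10⁻⁹ C·m.
At angle θ the dipole field magnitude is E = (kp/r³)·√(1 + 3cos²θ).
kp/r³ = (8.99×10⁹)(2.576×10⁻⁹) / (0.319)³ = 713.4 N/C.
√(1 + 3cos²34°) = √(1 + 3·0.6873) = √3.0619 ≈ 1.7498.
E ≈ 713.4 × 1.750 = 1248 N/C.

E ≈ 1250 N/C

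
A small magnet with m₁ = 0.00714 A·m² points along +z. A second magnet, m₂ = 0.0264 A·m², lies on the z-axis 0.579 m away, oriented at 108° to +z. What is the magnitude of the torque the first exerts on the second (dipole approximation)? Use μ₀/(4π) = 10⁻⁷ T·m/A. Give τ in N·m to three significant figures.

Dipole B is on the axis of dipole A, so B₁ there is axial: B₁ = (μ₀/4π)·2m₁/r³ along +z.
B₁ = 2(10⁻⁷)(0.00714)/(0.579)³ = 7.357×10⁻⁹ T.
τ = m₂ B₁ sinθ.
τ = (0.0264)(7.357×10⁻⁹)·sin108° = 1.847×10⁻¹⁰ N·m.

τ ≈ 1.85×10⁻¹⁰ N·m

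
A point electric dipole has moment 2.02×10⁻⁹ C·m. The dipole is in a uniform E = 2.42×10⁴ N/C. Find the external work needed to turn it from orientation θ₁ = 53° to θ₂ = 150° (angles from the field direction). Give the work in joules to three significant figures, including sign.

W ≈ 7.18×10⁻⁵ J

W_ext = ΔU = U(θ₂) − U(θ₁) = −pE cosθ₂ − (−pE cosθ₁) = pE(cosθ₁ − cosθ₂).
W = (2.02×10⁻⁹)(2.42×10⁴)·(cos53° − cos150°) = (4.888×10⁻⁵)·(+1.4678) = 7.175×10⁻⁵ J.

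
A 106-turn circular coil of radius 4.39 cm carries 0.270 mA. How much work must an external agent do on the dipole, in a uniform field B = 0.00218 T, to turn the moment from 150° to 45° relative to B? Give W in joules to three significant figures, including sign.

m = NIA = NIπa² = 106·(2.70×10⁻⁴)·π·(0.0439)² = 1.733×10⁻⁴ A·m².
W_ext = ΔU = −mB cosθ₂ + mB cosθ₁ = mB(cosθ₁ − cosθ₂).
W = (1.733×10⁻⁴)(0.00218)·(cos150° − cos45°) = (3.778×10⁻⁷)·(-1.5731) = -5.943×10⁻⁷ J.

W ≈ -5.94×10⁻⁷ J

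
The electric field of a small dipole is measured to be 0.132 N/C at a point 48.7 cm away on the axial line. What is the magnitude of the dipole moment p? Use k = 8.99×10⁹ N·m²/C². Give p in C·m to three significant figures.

On axis E = 2kp/r³, so p = Er³/(2k).
p = (0.132)·(0.487)³ / (2·8.99×10⁹) = 8.480×10⁻¹³ C·m.

p ≈ 8.48×10⁻¹³ C·m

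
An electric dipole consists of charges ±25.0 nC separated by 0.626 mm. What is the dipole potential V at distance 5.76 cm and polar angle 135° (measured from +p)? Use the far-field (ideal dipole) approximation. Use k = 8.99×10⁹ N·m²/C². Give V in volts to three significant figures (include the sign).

Dipole moment p = qd = (2.50×10⁻⁸ C)(6.26×10⁻⁴ m) = 1.565×10⁻¹¹ C·m.
The dipole potential is V = kp cosθ / r².
V = (8.99×10⁹)(1.565×10⁻¹¹)·cos135° / (0.0576)² = -29.99 V.

V ≈ -30.0 V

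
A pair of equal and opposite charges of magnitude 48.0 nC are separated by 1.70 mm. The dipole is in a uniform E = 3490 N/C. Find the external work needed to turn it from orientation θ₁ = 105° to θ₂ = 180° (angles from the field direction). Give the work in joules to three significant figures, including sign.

Dipole moment p = qd = (4.80×10⁻⁸ C)(0.00170 m) = 8.16×10⁻¹¹ C·m.
W_ext = ΔU = U(θ₂) − U(θ₁) = −pE cosθ₂ − (−pE cosθ₁) = pE(cosθ₁ − cosθ₂).
W = (8.16×10⁻¹¹)(3490)·(cos105° − cos180°) = (2.848×10⁻⁷)·(+0.7412) = 2.111×10⁻⁷ J.

W ≈ 2.11×10⁻⁷ J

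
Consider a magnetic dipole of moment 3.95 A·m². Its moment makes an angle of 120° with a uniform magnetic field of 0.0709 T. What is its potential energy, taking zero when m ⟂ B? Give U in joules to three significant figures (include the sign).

U = −m·B = −mB cosθ.
U = −(3.95)(0.0709)·cos120° = 0.1400 J.

U ≈ 0.140 J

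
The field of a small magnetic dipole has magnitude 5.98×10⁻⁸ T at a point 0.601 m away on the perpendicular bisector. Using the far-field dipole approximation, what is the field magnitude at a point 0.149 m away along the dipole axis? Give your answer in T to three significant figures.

Dipole fields scale as 1/r³ in the far field.
The axial field is twice the equatorial field at the same r, so the geometry factor is 2/1.
B₂ = B₁ · (2/1) · (r₁/r₂)³ = 5.98×10⁻⁸ · 2 · (0.601/0.149)³.
(r₁/r₂)³ = (4.034)³ = 65.62.
B₂ ≈ 7.849×10⁻⁶ T.

B ≈ 7.85×10⁻⁶ T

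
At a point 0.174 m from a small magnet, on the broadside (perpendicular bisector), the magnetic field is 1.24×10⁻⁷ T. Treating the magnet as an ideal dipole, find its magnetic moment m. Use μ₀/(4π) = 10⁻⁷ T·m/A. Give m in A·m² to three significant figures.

m ≈ 0.00653 A·m²

In the equatorial plane B = (μ₀/4π)·m/r³, so m = Br³·4π/(μ₀).
m = (1.24×10⁻⁷)·(0.174)³ / (10⁻⁷) = 0.006532 A·m².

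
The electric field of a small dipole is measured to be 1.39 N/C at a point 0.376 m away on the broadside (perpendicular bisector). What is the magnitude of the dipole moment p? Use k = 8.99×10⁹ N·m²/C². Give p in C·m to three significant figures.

p ≈ 8.22×10⁻¹² C·m

In the equatorial plane E = kp/r³, so p = Er³/(k).
p = (1.39)·(0.376)³ / (8.99×10⁹) = 8.219×10⁻¹² C·m.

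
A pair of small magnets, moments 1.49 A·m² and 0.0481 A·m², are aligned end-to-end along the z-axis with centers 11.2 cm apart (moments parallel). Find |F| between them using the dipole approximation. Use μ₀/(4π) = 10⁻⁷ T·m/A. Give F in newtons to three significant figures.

On-axis B of dipole 1: B = (μ₀/4π)·2m₁/r³. Force on dipole 2: F = m₂·dB/dr.
dB/dr = −(μ₀/4π)·6m₁/r⁴, so |F| = (μ₀/4π)·6m₁m₂/r⁴.
F = 6(10⁻⁷)(1.49)(0.0481)/(0.112)⁴ = 2.733×10⁻⁴ N.

F ≈ 2.73×10⁻⁴ N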